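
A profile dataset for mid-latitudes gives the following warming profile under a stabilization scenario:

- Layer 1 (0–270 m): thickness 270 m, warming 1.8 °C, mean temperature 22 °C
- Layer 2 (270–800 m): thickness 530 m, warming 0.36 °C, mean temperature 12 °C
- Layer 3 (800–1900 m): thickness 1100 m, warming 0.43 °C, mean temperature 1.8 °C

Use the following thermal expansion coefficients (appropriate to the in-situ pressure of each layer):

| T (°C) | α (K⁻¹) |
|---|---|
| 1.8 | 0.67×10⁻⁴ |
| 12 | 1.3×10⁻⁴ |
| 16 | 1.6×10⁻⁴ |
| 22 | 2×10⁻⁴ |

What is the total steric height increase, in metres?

Layer 1 at 22 °C → α = 2×10⁻⁴ K⁻¹
Layer 2 at 12 °C → α = 1.3×10⁻⁴ K⁻¹
Layer 3 at 1.8 °C → α = 0.67×10⁻⁴ K⁻¹
270 × 1.8 × 2×10⁻⁴ = 0.09720 m
270–800 m: 0.36 × 1.3×10⁻⁴ × 530 = 0.024804 m
800–1900 m: 0.67×10⁻⁴ × 0.43 × 1100 = 0.031691 m
Δh = 0.09720 + 0.024804 + 0.031691 = 0.153695 m

about 0.15 m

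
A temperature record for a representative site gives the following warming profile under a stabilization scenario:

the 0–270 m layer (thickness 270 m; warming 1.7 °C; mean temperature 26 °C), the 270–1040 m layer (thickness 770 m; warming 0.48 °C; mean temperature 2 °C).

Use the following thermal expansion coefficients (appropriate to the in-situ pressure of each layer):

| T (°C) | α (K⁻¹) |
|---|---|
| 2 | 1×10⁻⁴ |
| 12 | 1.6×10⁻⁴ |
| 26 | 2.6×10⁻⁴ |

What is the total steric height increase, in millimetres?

Layer 1 at 26 °C → α = 2.6×10⁻⁴ K⁻¹
Layer 2 at 2 °C → α = 1×10⁻⁴ K⁻¹
Layer 1: 2.6×10⁻⁴ × 1.7 × 270 = 0.11934 m
Layer 2: 1×10⁻⁴ × 770 × 0.48 = 0.03696 m
Δh = 0.11934 + 0.03696 = 0.15630 m

about 160 mm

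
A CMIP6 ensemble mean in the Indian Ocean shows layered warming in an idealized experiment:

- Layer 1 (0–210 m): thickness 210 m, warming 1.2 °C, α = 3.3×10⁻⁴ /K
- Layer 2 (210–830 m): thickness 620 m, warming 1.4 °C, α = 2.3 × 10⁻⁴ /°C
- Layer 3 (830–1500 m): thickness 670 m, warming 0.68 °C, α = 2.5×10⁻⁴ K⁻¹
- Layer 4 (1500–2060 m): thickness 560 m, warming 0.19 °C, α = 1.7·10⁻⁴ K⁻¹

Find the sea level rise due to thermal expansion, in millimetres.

415 mm of thermosteric rise

1.2 × 210 × 3.3×10⁻⁴ = 0.08316 m
Layer 2: 2.3×10⁻⁴ × 1.4 × 620 = 0.19964 m
830–1500 m: 2.5×10⁻⁴ × 670 × 0.68 = 0.11390 m
1500–2060 m: 560 × 1.7×10⁻⁴ × 0.19 = 0.018088 m
Δh = 0.08316 + 0.19964 + 0.11390 + 0.018088 = 0.414788 m ≈ 415 mm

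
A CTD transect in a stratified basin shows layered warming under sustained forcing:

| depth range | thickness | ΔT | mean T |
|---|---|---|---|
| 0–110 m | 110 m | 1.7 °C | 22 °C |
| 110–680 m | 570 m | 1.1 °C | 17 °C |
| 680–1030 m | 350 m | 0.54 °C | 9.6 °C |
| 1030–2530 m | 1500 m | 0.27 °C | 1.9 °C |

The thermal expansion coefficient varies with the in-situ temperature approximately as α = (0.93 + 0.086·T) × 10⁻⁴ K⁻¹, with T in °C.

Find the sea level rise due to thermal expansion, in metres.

Layer 1: α = (0.93 + 0.086×22)×10⁻⁴ = 2.822×10⁻⁴ K⁻¹
Layer 2: α = (0.93 + 0.086×17)×10⁻⁴ = 2.392×10⁻⁴ K⁻¹
Layer 3: α = (0.93 + 0.086×9.6)×10⁻⁴ = 1.7556×10⁻⁴ K⁻¹
Layer 4: α = (0.93 + 0.086×1.9)×10⁻⁴ = 1.0934×10⁻⁴ K⁻¹
1.7 × 2.822×10⁻⁴ × 110 = 0.0527714 m
Layer 2: 1.1 × 2.392×10⁻⁴ × 570 = 0.1499784 m
680–1030 m: 0.54 × 1.7556×10⁻⁴ × 350 = 0.03318084 m
Layer 4: 0.27 × 1.0934×10⁻⁴ × 1500 = 0.0442827 m
Δh = 0.0527714 + 0.1499784 + 0.03318084 + 0.0442827 = 0.28021334 m ≈ 0.280 m

Δh ≈ 0.280 m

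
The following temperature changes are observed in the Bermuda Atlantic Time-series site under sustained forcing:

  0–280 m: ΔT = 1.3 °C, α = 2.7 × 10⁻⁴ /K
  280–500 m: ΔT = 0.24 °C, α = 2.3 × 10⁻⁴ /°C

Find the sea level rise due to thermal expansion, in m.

Δh = 0.11 m

0–280 m: 280 × 1.3 × 2.7×10⁻⁴ = 0.09828 m
0.24 × 220 × 2.3×10⁻⁴ = 0.012144 m
Δh = 0.09828 + 0.012144 = 0.110424 m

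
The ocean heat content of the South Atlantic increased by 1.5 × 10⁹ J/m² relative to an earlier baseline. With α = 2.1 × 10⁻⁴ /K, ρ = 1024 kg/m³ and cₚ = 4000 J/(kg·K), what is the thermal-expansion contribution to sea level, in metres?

Δh = αQ/(ρcₚ) = 2.1×10⁻⁴ × 1.5×10⁹ / (1024 × 4000) ≈ 0.076904 m

0.077 m of thermosteric rise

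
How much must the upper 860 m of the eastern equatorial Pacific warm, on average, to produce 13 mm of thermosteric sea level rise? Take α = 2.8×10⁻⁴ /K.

about 0.0540 °C

ΔT = Δh/(αH) = 0.013 / (2.8×10⁻⁴ × 860) ≈ 0.05399 °C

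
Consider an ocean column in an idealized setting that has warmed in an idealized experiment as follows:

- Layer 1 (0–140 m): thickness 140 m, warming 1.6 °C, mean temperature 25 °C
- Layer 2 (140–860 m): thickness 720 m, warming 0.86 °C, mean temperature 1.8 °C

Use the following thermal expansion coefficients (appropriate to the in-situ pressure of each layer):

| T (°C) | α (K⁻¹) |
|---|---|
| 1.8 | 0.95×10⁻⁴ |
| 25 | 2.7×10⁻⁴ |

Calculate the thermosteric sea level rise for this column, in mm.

about 120 mm

Layer 1 at 25 °C → α = 2.7×10⁻⁴ K⁻¹
Layer 2 at 1.8 °C → α = 0.95×10⁻⁴ K⁻¹
0–140 m: 2.7×10⁻⁴ × 140 × 1.6 = 0.06048 m
Layer 2: 0.86 × 720 × 0.95×10⁻⁴ = 0.058824 m
Δh = 0.06048 + 0.058824 = 0.119304 m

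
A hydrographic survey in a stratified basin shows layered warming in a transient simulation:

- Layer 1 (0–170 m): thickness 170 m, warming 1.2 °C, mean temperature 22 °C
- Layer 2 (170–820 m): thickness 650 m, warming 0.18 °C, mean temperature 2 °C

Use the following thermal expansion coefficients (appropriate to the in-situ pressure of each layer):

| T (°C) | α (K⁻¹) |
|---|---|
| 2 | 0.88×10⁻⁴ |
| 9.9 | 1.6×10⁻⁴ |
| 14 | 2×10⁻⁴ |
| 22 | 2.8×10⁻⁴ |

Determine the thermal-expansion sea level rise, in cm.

Layer 1 at 22 °C → α = 2.8×10⁻⁴ K⁻¹
Layer 2 at 2 °C → α = 0.88×10⁻⁴ K⁻¹
0–170 m: 1.2 × 170 × 2.8×10⁻⁴ = 0.05712 m
650 × 0.88×10⁻⁴ × 0.18 = 0.010296 m
Δh = 0.05712 + 0.010296 = 0.067416 m

about 6.74 cm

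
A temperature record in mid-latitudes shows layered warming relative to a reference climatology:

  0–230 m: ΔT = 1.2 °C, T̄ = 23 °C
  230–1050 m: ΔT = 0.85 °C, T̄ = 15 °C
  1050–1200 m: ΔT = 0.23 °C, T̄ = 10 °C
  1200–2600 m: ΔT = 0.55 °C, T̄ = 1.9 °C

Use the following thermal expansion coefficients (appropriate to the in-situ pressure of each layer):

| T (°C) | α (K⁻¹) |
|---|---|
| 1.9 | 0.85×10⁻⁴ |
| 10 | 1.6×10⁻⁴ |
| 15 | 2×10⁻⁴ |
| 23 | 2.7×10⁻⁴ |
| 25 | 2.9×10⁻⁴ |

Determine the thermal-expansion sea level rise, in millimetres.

285 mm of thermosteric rise

Layer 1 at 23 °C → α = 2.7×10⁻⁴ K⁻¹
Layer 2 at 15 °C → α = 2×10⁻⁴ K⁻¹
Layer 3 at 10 °C → α = 1.6×10⁻⁴ K⁻¹
Layer 4 at 1.9 °C → α = 0.85×10⁻⁴ K⁻¹
Layer 1: 230 × 2.7×10⁻⁴ × 1.2 = 0.07452 m
230–1050 m: 2×10⁻⁴ × 820 × 0.85 = 0.13940 m
150 × 1.6×10⁻⁴ × 0.23 = 0.00552 m
1200–2600 m: 1400 × 0.85×10⁻⁴ × 0.55 = 0.06545 m
Δh = 0.07452 + 0.13940 + 0.00552 + 0.06545 = 0.28489 m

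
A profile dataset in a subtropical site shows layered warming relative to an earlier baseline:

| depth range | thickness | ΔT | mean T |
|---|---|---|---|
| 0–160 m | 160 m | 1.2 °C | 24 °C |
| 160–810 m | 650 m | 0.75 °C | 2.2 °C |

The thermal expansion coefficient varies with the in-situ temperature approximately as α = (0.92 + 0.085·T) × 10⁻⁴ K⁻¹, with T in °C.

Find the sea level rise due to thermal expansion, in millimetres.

Layer 1: α = (0.92 + 0.085×24)×10⁻⁴ = 2.96×10⁻⁴ K⁻¹
Layer 2: α = (0.92 + 0.085×2.2)×10⁻⁴ = 1.107×10⁻⁴ K⁻¹
2.96×10⁻⁴ × 160 × 1.2 = 0.056832 m
Layer 2: 0.75 × 650 × 1.107×10⁻⁴ = 0.05396625 m
Δh = 0.056832 + 0.05396625 = 0.11079825 m ≈ 111 mm

Δh = 111 mm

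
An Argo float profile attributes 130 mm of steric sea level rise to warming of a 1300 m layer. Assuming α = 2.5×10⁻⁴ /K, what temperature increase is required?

ΔT = Δh/(αH) = 0.13 / (2.5×10⁻⁴ × 1300) = 0.4000 K

0.400 K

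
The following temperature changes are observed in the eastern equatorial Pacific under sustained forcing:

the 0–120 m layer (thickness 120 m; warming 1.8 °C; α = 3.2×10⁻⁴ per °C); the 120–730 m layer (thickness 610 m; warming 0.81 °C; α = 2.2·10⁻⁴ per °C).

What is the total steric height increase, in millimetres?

Layer 1: 1.8 × 120 × 3.2×10⁻⁴ = 0.06912 m
120–730 m: 610 × 2.2×10⁻⁴ × 0.81 = 0.108702 m
Δh = 0.06912 + 0.108702 = 0.177822 m

178 mm of thermosteric rise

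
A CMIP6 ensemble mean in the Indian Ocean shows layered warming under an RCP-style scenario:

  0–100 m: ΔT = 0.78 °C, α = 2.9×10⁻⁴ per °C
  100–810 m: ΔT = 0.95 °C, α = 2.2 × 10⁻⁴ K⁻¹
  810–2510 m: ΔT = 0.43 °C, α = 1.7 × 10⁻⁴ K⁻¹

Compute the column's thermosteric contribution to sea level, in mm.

0–100 m: 100 × 2.9×10⁻⁴ × 0.78 = 0.02262 m
2.2×10⁻⁴ × 0.95 × 710 = 0.14839 m
Layer 3: 1700 × 0.43 × 1.7×10⁻⁴ = 0.12427 m
Δh = 0.02262 + 0.14839 + 0.12427 = 0.29528 m

Δh ≈ 295 mm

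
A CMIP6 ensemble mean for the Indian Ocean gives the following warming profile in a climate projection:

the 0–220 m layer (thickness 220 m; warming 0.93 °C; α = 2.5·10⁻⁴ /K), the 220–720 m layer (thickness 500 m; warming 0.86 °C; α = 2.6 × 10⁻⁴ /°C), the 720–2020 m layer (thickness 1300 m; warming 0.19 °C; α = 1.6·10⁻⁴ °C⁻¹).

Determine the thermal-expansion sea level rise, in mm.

about 200 mm

Layer 1: 2.5×10⁻⁴ × 220 × 0.93 = 0.05115 m
220–720 m: 2.6×10⁻⁴ × 500 × 0.86 = 0.11180 m
Layer 3: 1.6×10⁻⁴ × 0.19 × 1300 = 0.03952 m
Δh = 0.05115 + 0.11180 + 0.03952 = 0.20247 m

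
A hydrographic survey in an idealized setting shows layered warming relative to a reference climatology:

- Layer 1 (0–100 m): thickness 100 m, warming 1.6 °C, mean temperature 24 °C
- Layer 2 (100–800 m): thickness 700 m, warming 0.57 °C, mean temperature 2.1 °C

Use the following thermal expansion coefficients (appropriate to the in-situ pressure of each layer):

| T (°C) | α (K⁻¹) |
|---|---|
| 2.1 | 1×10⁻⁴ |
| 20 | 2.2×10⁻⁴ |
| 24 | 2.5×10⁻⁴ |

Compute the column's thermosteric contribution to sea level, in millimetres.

Δh = 80 mm

Layer 1 at 24 °C → α = 2.5×10⁻⁴ K⁻¹
Layer 2 at 2.1 °C → α = 1×10⁻⁴ K⁻¹
0–100 m: 100 × 2.5×10⁻⁴ × 1.6 = 0.04000 m
700 × 0.57 × 1×10⁻⁴ = 0.03990 m
Δh = 0.04000 + 0.03990 = 0.07990 m ≈ 80 mm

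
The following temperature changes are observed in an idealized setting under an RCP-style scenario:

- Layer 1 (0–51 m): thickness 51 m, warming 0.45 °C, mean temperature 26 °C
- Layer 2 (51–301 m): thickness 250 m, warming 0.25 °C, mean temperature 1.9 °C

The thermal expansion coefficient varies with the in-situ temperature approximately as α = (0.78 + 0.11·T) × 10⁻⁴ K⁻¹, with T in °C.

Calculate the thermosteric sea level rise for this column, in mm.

14.5 mm

Layer 1: α = (0.78 + 0.11×26)×10⁻⁴ = 3.64×10⁻⁴ K⁻¹
Layer 2: α = (0.78 + 0.11×1.9)×10⁻⁴ = 0.989×10⁻⁴ K⁻¹
3.64×10⁻⁴ × 51 × 0.45 = 0.0083538 m
0.989×10⁻⁴ × 0.25 × 250 = 0.00618125 m
Δh = 0.0083538 + 0.00618125 = 0.01453505 m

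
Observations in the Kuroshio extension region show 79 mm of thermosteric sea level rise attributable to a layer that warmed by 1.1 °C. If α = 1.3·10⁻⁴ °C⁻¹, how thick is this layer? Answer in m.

about 552 m

H = Δh/(αΔT) = 0.079 / (1.3×10⁻⁴ × 1.1) ≈ 552.4 m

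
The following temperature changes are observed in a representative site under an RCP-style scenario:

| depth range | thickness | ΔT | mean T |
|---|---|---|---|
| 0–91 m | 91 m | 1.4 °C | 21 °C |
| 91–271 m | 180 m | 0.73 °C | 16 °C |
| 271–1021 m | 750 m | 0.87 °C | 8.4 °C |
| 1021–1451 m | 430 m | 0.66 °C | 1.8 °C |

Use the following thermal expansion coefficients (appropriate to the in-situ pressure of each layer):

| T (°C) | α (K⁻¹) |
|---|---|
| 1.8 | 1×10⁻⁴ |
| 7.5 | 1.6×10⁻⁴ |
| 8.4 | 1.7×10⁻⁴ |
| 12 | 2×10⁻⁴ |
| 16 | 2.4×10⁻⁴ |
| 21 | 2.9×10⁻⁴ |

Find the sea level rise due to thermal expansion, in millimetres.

about 208 mm

Layer 1 at 21 °C → α = 2.9×10⁻⁴ K⁻¹
Layer 2 at 16 °C → α = 2.4×10⁻⁴ K⁻¹
Layer 3 at 8.4 °C → α = 1.7×10⁻⁴ K⁻¹
Layer 4 at 1.8 °C → α = 1×10⁻⁴ K⁻¹
0–91 m: 2.9×10⁻⁴ × 1.4 × 91 = 0.036946 m
0.73 × 180 × 2.4×10⁻⁴ = 0.031536 m
1.7×10⁻⁴ × 750 × 0.87 = 0.110925 m
Layer 4: 1×10⁻⁴ × 430 × 0.66 = 0.02838 m
Δh = 0.036946 + 0.031536 + 0.110925 + 0.02838 = 0.207787 m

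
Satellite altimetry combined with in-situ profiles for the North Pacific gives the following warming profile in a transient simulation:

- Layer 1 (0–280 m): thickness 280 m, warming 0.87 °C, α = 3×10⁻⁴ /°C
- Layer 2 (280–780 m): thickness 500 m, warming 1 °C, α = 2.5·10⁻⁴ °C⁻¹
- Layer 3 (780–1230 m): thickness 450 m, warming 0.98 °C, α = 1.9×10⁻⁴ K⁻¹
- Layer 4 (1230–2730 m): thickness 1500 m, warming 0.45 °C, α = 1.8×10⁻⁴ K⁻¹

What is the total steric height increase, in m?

0–280 m: 3×10⁻⁴ × 0.87 × 280 = 0.07308 m
500 × 2.5×10⁻⁴ × 1 = 0.12500 m
450 × 1.9×10⁻⁴ × 0.98 = 0.08379 m
1500 × 0.45 × 1.8×10⁻⁴ = 0.12150 m
Δh = 0.07308 + 0.12500 + 0.08379 + 0.12150 = 0.40337 m

Δh = 0.403 m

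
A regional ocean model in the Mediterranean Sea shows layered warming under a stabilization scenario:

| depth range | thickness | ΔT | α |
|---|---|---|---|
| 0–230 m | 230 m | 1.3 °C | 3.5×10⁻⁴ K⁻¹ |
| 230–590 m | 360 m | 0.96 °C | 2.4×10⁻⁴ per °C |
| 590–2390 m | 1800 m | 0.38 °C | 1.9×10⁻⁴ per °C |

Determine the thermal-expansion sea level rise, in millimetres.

Layer 1: 1.3 × 230 × 3.5×10⁻⁴ = 0.10465 m
230–590 m: 360 × 0.96 × 2.4×10⁻⁴ = 0.082944 m
590–2390 m: 1800 × 0.38 × 1.9×10⁻⁴ = 0.12996 m
Δh = 0.10465 + 0.082944 + 0.12996 = 0.317554 m

Δh = 320 mm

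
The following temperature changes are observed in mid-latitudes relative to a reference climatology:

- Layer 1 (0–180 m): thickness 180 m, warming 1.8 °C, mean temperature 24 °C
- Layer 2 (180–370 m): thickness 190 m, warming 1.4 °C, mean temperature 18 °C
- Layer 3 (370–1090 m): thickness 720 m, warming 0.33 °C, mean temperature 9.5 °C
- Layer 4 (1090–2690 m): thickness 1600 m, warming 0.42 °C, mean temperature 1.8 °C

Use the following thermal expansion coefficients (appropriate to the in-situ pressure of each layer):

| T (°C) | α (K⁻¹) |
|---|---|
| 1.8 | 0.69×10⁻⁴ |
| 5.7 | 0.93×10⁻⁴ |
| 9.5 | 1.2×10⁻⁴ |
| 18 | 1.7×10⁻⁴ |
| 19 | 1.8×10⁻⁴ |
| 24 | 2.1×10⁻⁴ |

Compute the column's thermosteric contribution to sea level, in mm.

about 188 mm

Layer 1 at 24 °C → α = 2.1×10⁻⁴ K⁻¹
Layer 2 at 18 °C → α = 1.7×10⁻⁴ K⁻¹
Layer 3 at 9.5 °C → α = 1.2×10⁻⁴ K⁻¹
Layer 4 at 1.8 °C → α = 0.69×10⁻⁴ K⁻¹
Layer 1: 180 × 1.8 × 2.1×10⁻⁴ = 0.06804 m
180–370 m: 190 × 1.4 × 1.7×10⁻⁴ = 0.04522 m
370–1090 m: 720 × 0.33 × 1.2×10⁻⁴ = 0.028512 m
Layer 4: 0.69×10⁻⁴ × 0.42 × 1600 = 0.046368 m
Δh = 0.06804 + 0.04522 + 0.028512 + 0.046368 = 0.18814 m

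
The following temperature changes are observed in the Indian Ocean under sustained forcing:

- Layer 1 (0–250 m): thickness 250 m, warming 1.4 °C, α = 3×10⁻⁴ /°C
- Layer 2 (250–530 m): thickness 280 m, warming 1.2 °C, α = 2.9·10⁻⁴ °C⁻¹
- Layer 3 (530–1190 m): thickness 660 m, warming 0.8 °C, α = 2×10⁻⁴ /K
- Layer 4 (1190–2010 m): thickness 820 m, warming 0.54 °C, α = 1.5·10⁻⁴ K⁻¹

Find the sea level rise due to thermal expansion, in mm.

Δh = 374 mm

1.4 × 3×10⁻⁴ × 250 = 0.10500 m
2.9×10⁻⁴ × 280 × 1.2 = 0.09744 m
530–1190 m: 660 × 2×10⁻⁴ × 0.8 = 0.10560 m
Layer 4: 820 × 0.54 × 1.5×10⁻⁴ = 0.06642 m
Δh = 0.10500 + 0.09744 + 0.10560 + 0.06642 = 0.37446 m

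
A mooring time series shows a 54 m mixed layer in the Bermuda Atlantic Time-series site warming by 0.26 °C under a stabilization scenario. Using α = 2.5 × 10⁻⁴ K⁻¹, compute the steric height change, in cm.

Δh = αΔT·H = 2.5×10⁻⁴ × 0.26 × 54 = 0.00351 m

Δh = 0.351 cm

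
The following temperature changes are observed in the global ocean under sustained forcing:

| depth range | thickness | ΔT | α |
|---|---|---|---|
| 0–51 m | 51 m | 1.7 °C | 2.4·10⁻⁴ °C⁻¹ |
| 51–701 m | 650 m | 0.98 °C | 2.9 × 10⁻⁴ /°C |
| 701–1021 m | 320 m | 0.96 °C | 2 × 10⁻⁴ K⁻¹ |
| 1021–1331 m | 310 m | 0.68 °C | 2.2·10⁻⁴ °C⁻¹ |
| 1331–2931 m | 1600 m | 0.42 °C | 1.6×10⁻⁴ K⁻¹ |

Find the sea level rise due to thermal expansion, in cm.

Δh = 42 cm

0–51 m: 2.4×10⁻⁴ × 51 × 1.7 = 0.020808 m
51–701 m: 0.98 × 2.9×10⁻⁴ × 650 = 0.18473 m
701–1021 m: 320 × 2×10⁻⁴ × 0.96 = 0.06144 m
Layer 4: 0.68 × 310 × 2.2×10⁻⁴ = 0.046376 m
Layer 5: 1.6×10⁻⁴ × 0.42 × 1600 = 0.10752 m
Δh = 0.020808 + 0.18473 + 0.06144 + 0.046376 + 0.10752 = 0.420874 m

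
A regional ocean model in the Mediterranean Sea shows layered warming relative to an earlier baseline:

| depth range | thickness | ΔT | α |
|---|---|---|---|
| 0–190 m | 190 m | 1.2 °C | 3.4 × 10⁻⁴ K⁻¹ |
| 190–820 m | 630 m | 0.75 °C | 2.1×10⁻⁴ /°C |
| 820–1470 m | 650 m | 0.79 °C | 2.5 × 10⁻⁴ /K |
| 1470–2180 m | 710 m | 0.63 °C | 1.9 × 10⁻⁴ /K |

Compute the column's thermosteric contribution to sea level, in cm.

1.2 × 190 × 3.4×10⁻⁴ = 0.07752 m
190–820 m: 0.75 × 2.1×10⁻⁴ × 630 = 0.099225 m
Layer 3: 2.5×10⁻⁴ × 650 × 0.79 = 0.128375 m
Layer 4: 710 × 1.9×10⁻⁴ × 0.63 = 0.084987 m
Δh = 0.07752 + 0.099225 + 0.128375 + 0.084987 = 0.390107 m

39.0 cm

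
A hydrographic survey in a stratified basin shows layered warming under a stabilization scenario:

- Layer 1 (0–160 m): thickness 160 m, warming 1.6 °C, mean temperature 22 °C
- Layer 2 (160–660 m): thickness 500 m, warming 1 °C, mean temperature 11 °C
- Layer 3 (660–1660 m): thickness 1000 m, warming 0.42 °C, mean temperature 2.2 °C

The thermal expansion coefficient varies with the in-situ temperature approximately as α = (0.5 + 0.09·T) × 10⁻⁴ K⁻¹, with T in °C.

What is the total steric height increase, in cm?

16.7 cm

Layer 1: α = (0.5 + 0.09×22)×10⁻⁴ = 2.48×10⁻⁴ K⁻¹
Layer 2: α = (0.5 + 0.09×11)×10⁻⁴ = 1.49×10⁻⁴ K⁻¹
Layer 3: α = (0.5 + 0.09×2.2)×10⁻⁴ = 0.698×10⁻⁴ K⁻¹
1.6 × 2.48×10⁻⁴ × 160 = 0.063488 m
1.49×10⁻⁴ × 1 × 500 = 0.07450 m
0.42 × 1000 × 0.698×10⁻⁴ = 0.029316 m
Δh = 0.063488 + 0.07450 + 0.029316 = 0.167304 m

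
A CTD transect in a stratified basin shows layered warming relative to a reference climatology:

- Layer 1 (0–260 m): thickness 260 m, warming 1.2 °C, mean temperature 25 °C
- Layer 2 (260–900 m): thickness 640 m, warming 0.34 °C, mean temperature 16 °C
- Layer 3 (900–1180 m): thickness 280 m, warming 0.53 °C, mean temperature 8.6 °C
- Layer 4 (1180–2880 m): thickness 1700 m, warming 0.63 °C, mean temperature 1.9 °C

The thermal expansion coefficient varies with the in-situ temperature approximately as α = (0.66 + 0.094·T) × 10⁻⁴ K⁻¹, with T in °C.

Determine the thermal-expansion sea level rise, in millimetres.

about 253 mm

Layer 1: α = (0.66 + 0.094×25)×10⁻⁴ = 3.01×10⁻⁴ K⁻¹
Layer 2: α = (0.66 + 0.094×16)×10⁻⁴ = 2.164×10⁻⁴ K⁻¹
Layer 3: α = (0.66 + 0.094×8.6)×10⁻⁴ = 1.4684×10⁻⁴ K⁻¹
Layer 4: α = (0.66 + 0.094×1.9)×10⁻⁴ = 0.8386×10⁻⁴ K⁻¹
0–260 m: 3.01×10⁻⁴ × 1.2 × 260 = 0.093912 m
0.34 × 2.164×10⁻⁴ × 640 = 0.04708864 m
280 × 1.4684×10⁻⁴ × 0.53 = 0.021791056 m
1180–2880 m: 0.63 × 1700 × 0.8386×10⁻⁴ = 0.08981406 m
Δh = 0.093912 + 0.04708864 + 0.021791056 + 0.08981406 = 0.252605756 m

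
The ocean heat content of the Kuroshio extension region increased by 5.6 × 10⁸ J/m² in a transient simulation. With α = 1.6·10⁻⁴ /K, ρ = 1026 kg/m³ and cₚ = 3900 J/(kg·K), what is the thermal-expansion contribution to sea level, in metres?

0.0224 m

Δh = αQ/(ρcₚ) = 1.6×10⁻⁴ × 5.6×10⁸ / (1026 × 3900) ≈ 0.022392 m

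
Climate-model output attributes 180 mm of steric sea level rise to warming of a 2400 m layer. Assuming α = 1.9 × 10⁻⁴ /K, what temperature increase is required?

ΔT = Δh/(αH) = 0.18 / (1.9×10⁻⁴ × 2400) ≈ 0.3947 °C

about 0.39 °C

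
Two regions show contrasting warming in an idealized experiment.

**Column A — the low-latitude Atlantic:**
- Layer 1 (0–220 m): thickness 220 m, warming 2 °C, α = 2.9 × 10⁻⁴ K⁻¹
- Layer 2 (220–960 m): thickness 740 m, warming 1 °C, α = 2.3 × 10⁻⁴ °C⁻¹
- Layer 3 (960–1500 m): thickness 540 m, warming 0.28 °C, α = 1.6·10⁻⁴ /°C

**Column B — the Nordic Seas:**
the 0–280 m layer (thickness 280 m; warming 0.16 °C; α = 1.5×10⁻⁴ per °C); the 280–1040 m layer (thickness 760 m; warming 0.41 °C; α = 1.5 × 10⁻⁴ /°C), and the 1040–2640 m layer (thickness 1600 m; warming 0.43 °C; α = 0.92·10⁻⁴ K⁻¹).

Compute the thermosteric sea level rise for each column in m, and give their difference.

A Layer 1: 2 × 220 × 2.9×10⁻⁴ = 0.12760 m
A 2.3×10⁻⁴ × 1 × 740 = 0.17020 m
A Layer 3: 540 × 0.28 × 1.6×10⁻⁴ = 0.024192 m
A total: 0.321992 m
B 280 × 1.5×10⁻⁴ × 0.16 = 0.00672 m
B Layer 2: 0.41 × 760 × 1.5×10⁻⁴ = 0.04674 m
B 1040–2640 m: 1600 × 0.92×10⁻⁴ × 0.43 = 0.063296 m
B total: 0.116756 m
Difference: 0.321992 − 0.116756 = 0.205236 m

Δh_A ≈ 0.32 m, Δh_B ≈ 0.12 m; difference ≈ 0.21 m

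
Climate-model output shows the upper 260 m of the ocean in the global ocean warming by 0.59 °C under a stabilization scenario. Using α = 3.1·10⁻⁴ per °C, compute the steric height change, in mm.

47.6 mm of thermosteric rise

Δh = αΔT·H = 3.1×10⁻⁴ × 0.59 × 260 = 0.047554 m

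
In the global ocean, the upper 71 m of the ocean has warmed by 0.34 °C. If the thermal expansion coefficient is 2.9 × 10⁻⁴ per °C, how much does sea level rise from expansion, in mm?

7.00 mm

Δh = αΔT·H = 2.9×10⁻⁴ × 0.34 × 71 = 0.0070006 m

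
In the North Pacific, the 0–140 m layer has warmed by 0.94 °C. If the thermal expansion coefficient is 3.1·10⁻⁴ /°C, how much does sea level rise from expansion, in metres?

about 0.041 m

Δh = αΔT·H = 3.1×10⁻⁴ × 0.94 × 140 = 0.040796 m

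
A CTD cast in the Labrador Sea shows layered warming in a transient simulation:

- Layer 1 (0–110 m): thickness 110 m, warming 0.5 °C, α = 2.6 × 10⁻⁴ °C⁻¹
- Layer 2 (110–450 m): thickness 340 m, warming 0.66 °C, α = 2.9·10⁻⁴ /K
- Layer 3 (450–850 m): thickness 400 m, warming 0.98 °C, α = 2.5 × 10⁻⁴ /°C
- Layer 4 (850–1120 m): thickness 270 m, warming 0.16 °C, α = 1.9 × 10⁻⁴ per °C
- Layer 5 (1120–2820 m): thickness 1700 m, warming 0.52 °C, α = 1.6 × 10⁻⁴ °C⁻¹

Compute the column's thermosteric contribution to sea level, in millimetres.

Δh ≈ 327 mm

0–110 m: 110 × 2.6×10⁻⁴ × 0.5 = 0.01430 m
340 × 2.9×10⁻⁴ × 0.66 = 0.065076 m
400 × 0.98 × 2.5×10⁻⁴ = 0.09800 m
Layer 4: 270 × 1.9×10⁻⁴ × 0.16 = 0.008208 m
Layer 5: 1.6×10⁻⁴ × 1700 × 0.52 = 0.14144 m
Δh = 0.01430 + 0.065076 + 0.09800 + 0.008208 + 0.14144 = 0.327024 m ≈ 327 mm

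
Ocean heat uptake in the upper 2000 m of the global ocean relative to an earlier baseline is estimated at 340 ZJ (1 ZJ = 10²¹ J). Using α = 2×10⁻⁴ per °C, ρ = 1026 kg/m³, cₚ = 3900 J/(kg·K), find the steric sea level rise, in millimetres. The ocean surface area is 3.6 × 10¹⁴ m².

47.2 mm of thermosteric rise

Per unit area: Q = 340×10²¹ / (3.6×10¹⁴) ≈ 9.444×10⁸ J/m²
Δh = αQ/(ρcₚ) = 2×10⁻⁴ × 9.444×10⁸ / (1026 × 3900) ≈ 0.047203 m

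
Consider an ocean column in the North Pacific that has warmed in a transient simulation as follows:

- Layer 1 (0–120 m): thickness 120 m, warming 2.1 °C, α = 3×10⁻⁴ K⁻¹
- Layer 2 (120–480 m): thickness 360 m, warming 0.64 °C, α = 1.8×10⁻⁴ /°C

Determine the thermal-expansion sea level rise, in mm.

0–120 m: 120 × 2.1 × 3×10⁻⁴ = 0.07560 m
Layer 2: 360 × 1.8×10⁻⁴ × 0.64 = 0.041472 m
Δh = 0.07560 + 0.041472 = 0.117072 m ≈ 117 mm

117 mm of thermosteric rise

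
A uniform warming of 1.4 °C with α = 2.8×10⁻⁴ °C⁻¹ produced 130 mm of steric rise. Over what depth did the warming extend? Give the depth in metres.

H = Δh/(αΔT) = 0.13 / (2.8×10⁻⁴ × 1.4) ≈ 331.6 m

330 m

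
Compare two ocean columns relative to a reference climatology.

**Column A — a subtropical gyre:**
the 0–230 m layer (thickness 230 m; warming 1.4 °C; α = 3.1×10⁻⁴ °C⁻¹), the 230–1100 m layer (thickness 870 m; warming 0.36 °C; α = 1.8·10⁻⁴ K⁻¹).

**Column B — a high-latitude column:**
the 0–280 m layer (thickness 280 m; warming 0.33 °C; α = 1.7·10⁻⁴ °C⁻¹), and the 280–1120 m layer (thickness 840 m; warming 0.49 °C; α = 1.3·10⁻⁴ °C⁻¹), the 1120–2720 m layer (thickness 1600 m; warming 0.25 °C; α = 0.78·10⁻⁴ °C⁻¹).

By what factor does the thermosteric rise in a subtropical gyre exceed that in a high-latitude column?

A 0–230 m: 1.4 × 3.1×10⁻⁴ × 230 = 0.09982 m
A 230–1100 m: 870 × 1.8×10⁻⁴ × 0.36 = 0.056376 m
A total: 0.156196 m
B 280 × 1.7×10⁻⁴ × 0.33 = 0.015708 m
B Layer 2: 0.49 × 840 × 1.3×10⁻⁴ = 0.053508 m
B 0.78×10⁻⁴ × 0.25 × 1600 = 0.03120 m
B total: 0.100416 m
Ratio: 0.156196 / 0.100416 ≈ 1.555

1.6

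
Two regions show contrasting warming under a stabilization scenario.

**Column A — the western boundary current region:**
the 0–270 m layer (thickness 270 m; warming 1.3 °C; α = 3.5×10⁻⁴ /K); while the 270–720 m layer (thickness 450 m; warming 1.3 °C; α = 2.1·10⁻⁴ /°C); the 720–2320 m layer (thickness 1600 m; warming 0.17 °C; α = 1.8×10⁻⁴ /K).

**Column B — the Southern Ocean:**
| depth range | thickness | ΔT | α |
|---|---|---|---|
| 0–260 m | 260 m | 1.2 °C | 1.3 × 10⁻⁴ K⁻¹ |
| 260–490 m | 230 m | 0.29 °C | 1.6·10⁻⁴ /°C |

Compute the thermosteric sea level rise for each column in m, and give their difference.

A Layer 1: 1.3 × 3.5×10⁻⁴ × 270 = 0.12285 m
A 270–720 m: 450 × 1.3 × 2.1×10⁻⁴ = 0.12285 m
A 720–2320 m: 1.8×10⁻⁴ × 1600 × 0.17 = 0.04896 m
A total: 0.29466 m
B 0–260 m: 1.2 × 1.3×10⁻⁴ × 260 = 0.04056 m
B 260–490 m: 0.29 × 230 × 1.6×10⁻⁴ = 0.010672 m
B total: 0.051232 m
Difference: 0.29466 − 0.051232 = 0.243428 m

A: 0.29 m; B: 0.051 m; difference 0.24 m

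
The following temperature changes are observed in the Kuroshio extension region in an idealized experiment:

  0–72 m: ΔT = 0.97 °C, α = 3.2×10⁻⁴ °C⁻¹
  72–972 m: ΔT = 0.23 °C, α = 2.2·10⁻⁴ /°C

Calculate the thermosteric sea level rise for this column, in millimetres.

0–72 m: 72 × 3.2×10⁻⁴ × 0.97 = 0.0223488 m
2.2×10⁻⁴ × 0.23 × 900 = 0.04554 m
Δh = 0.0223488 + 0.04554 = 0.0678888 m

Δh ≈ 68 mm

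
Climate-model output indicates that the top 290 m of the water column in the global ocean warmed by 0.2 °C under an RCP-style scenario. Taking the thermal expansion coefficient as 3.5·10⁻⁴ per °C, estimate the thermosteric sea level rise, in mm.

Δh = αΔT·H = 3.5×10⁻⁴ × 0.2 × 290 = 0.02030 m

about 20 mm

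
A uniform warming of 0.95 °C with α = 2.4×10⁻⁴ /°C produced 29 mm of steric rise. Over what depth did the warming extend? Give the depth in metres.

H = Δh/(αΔT) = 0.029 / (2.4×10⁻⁴ × 0.95) ≈ 127.2 m

127 m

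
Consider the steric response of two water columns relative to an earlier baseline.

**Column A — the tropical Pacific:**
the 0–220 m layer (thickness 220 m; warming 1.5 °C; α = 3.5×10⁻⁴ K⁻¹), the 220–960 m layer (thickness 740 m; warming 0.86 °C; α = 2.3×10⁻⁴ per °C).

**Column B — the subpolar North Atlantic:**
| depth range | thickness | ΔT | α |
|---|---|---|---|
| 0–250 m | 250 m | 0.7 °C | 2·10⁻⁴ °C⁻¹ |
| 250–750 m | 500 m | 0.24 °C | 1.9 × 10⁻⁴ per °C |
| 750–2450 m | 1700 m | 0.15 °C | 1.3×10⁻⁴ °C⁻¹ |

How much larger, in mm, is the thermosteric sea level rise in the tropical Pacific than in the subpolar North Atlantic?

A 3.5×10⁻⁴ × 220 × 1.5 = 0.11550 m
A 220–960 m: 0.86 × 2.3×10⁻⁴ × 740 = 0.146372 m
A total: 0.261872 m
B Layer 1: 250 × 0.7 × 2×10⁻⁴ = 0.03500 m
B 250–750 m: 0.24 × 1.9×10⁻⁴ × 500 = 0.02280 m
B 750–2450 m: 1700 × 0.15 × 1.3×10⁻⁴ = 0.03315 m
B total: 0.09095 m
Difference: 0.261872 − 0.09095 = 0.170922 m

171 mm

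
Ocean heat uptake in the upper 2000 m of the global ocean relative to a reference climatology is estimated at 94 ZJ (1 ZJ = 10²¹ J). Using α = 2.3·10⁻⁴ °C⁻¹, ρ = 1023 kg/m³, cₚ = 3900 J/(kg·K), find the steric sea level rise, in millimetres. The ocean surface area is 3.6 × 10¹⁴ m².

Δh = 15.1 mm

Per unit area: Q = 94×10²¹ / (3.6×10¹⁴) ≈ 2.611×10⁸ J/m²
Δh = αQ/(ρcₚ) = 2.3×10⁻⁴ × 2.611×10⁸ / (1023 × 3900) ≈ 0.015052 m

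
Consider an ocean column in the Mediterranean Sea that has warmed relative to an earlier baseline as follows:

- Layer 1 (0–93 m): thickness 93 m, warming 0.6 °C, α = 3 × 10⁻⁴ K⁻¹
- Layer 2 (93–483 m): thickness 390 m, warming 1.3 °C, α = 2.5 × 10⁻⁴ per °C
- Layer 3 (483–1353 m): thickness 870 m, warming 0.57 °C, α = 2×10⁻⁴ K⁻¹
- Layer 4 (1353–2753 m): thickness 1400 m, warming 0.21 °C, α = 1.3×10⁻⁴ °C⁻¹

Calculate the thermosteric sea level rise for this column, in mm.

93 × 0.6 × 3×10⁻⁴ = 0.01674 m
Layer 2: 2.5×10⁻⁴ × 390 × 1.3 = 0.12675 m
483–1353 m: 870 × 2×10⁻⁴ × 0.57 = 0.09918 m
Layer 4: 1.3×10⁻⁴ × 1400 × 0.21 = 0.03822 m
Δh = 0.01674 + 0.12675 + 0.09918 + 0.03822 = 0.28089 m ≈ 280 mm

280 mm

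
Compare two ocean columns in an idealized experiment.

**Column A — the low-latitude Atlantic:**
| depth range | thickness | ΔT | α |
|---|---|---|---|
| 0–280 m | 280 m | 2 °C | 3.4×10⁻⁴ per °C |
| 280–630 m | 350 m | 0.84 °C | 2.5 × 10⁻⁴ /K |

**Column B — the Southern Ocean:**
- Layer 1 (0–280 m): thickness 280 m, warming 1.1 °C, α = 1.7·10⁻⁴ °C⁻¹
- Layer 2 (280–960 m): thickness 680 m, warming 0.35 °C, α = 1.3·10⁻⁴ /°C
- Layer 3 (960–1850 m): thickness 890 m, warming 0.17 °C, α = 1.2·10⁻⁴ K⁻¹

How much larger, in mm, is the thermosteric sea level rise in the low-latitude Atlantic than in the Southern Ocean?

160 mm

A 0–280 m: 3.4×10⁻⁴ × 280 × 2 = 0.19040 m
A Layer 2: 0.84 × 350 × 2.5×10⁻⁴ = 0.07350 m
A total: 0.26390 m
B 1.1 × 1.7×10⁻⁴ × 280 = 0.05236 m
B 280–960 m: 0.35 × 1.3×10⁻⁴ × 680 = 0.03094 m
B Layer 3: 1.2×10⁻⁴ × 890 × 0.17 = 0.018156 m
B total: 0.101456 m
Difference: 0.26390 − 0.101456 = 0.162444 m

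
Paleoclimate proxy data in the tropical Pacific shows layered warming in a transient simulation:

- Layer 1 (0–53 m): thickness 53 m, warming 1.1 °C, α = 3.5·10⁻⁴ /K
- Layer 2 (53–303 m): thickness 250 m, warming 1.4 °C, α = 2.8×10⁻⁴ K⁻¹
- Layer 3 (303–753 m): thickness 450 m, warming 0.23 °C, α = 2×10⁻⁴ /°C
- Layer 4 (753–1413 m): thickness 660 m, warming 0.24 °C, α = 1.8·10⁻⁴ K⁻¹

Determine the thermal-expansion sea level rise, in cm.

Layer 1: 53 × 1.1 × 3.5×10⁻⁴ = 0.020405 m
53–303 m: 1.4 × 2.8×10⁻⁴ × 250 = 0.09800 m
Layer 3: 0.23 × 2×10⁻⁴ × 450 = 0.02070 m
660 × 1.8×10⁻⁴ × 0.24 = 0.028512 m
Δh = 0.020405 + 0.09800 + 0.02070 + 0.028512 = 0.167617 m

Δh = 16.8 cm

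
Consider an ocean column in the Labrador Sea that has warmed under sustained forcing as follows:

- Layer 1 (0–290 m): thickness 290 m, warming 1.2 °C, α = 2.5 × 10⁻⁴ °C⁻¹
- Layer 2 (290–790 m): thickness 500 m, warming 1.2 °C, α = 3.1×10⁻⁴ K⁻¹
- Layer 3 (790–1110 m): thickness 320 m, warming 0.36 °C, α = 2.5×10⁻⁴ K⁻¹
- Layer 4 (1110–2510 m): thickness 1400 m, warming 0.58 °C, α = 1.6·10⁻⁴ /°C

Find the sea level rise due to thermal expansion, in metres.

1.2 × 2.5×10⁻⁴ × 290 = 0.08700 m
290–790 m: 3.1×10⁻⁴ × 500 × 1.2 = 0.18600 m
2.5×10⁻⁴ × 320 × 0.36 = 0.02880 m
1.6×10⁻⁴ × 0.58 × 1400 = 0.12992 m
Δh = 0.08700 + 0.18600 + 0.02880 + 0.12992 = 0.43172 m

about 0.432 m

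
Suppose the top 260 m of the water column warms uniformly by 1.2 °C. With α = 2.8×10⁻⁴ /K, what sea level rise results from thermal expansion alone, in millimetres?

87 mm of thermosteric rise

Δh = αΔT·H = 2.8×10⁻⁴ × 1.2 × 260 = 0.08736 m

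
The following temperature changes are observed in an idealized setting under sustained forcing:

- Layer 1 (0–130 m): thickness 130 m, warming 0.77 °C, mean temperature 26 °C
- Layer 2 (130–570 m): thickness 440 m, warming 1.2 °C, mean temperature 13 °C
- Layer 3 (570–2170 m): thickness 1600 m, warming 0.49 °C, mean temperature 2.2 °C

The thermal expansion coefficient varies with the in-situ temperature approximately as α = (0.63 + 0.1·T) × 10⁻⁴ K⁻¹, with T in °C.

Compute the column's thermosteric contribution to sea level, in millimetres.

Δh = 200 mm

Layer 1: α = (0.63 + 0.1×26)×10⁻⁴ = 3.23×10⁻⁴ K⁻¹
Layer 2: α = (0.63 + 0.1×13)×10⁻⁴ = 1.93×10⁻⁴ K⁻¹
Layer 3: α = (0.63 + 0.1×2.2)×10⁻⁴ = 0.85×10⁻⁴ K⁻¹
Layer 1: 0.77 × 130 × 3.23×10⁻⁴ = 0.0323323 m
130–570 m: 440 × 1.93×10⁻⁴ × 1.2 = 0.101904 m
Layer 3: 0.85×10⁻⁴ × 1600 × 0.49 = 0.06664 m
Δh = 0.0323323 + 0.101904 + 0.06664 = 0.2008763 m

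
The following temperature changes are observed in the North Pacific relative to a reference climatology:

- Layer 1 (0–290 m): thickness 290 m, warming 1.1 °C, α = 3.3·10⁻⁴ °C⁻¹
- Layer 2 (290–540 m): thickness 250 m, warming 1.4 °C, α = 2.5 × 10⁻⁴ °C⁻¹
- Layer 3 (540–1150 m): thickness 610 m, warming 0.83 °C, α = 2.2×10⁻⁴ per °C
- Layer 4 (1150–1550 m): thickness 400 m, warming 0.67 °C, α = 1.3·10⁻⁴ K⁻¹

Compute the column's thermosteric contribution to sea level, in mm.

Δh = 339 mm

290 × 3.3×10⁻⁴ × 1.1 = 0.10527 m
290–540 m: 2.5×10⁻⁴ × 1.4 × 250 = 0.08750 m
2.2×10⁻⁴ × 0.83 × 610 = 0.111386 m
0.67 × 400 × 1.3×10⁻⁴ = 0.03484 m
Δh = 0.10527 + 0.08750 + 0.111386 + 0.03484 = 0.338996 m ≈ 339 mm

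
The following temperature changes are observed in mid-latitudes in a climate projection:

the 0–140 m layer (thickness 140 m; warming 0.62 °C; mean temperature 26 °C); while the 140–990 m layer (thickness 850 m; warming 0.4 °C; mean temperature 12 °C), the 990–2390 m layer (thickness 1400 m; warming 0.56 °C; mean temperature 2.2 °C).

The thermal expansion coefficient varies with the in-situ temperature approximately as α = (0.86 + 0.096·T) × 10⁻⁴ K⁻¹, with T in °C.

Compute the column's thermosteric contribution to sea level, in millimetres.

Δh = 182 mm

Layer 1: α = (0.86 + 0.096×26)×10⁻⁴ = 3.356×10⁻⁴ K⁻¹
Layer 2: α = (0.86 + 0.096×12)×10⁻⁴ = 2.012×10⁻⁴ K⁻¹
Layer 3: α = (0.86 + 0.096×2.2)×10⁻⁴ = 1.0712×10⁻⁴ K⁻¹
3.356×10⁻⁴ × 0.62 × 140 = 0.02913008 m
2.012×10⁻⁴ × 850 × 0.4 = 0.068408 m
Layer 3: 1.0712×10⁻⁴ × 0.56 × 1400 = 0.08398208 m
Δh = 0.02913008 + 0.068408 + 0.08398208 = 0.18152016 m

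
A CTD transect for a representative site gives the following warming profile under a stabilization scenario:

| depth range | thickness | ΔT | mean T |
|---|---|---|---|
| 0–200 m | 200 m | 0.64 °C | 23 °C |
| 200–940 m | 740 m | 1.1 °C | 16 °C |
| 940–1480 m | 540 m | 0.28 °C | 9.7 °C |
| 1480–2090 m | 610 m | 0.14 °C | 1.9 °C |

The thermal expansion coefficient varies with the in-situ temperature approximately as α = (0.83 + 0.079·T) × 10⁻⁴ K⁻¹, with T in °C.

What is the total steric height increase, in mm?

Layer 1: α = (0.83 + 0.079×23)×10⁻⁴ = 2.647×10⁻⁴ K⁻¹
Layer 2: α = (0.83 + 0.079×16)×10⁻⁴ = 2.094×10⁻⁴ K⁻¹
Layer 3: α = (0.83 + 0.079×9.7)×10⁻⁴ = 1.5963×10⁻⁴ K⁻¹
Layer 4: α = (0.83 + 0.079×1.9)×10⁻⁴ = 0.9801×10⁻⁴ K⁻¹
2.647×10⁻⁴ × 0.64 × 200 = 0.0338816 m
Layer 2: 740 × 1.1 × 2.094×10⁻⁴ = 0.1704516 m
Layer 3: 1.5963×10⁻⁴ × 540 × 0.28 = 0.024136056 m
Layer 4: 0.14 × 610 × 0.9801×10⁻⁴ = 0.008370054 m
Δh = 0.0338816 + 0.1704516 + 0.024136056 + 0.008370054 = 0.23683931 m

Δh ≈ 240 mm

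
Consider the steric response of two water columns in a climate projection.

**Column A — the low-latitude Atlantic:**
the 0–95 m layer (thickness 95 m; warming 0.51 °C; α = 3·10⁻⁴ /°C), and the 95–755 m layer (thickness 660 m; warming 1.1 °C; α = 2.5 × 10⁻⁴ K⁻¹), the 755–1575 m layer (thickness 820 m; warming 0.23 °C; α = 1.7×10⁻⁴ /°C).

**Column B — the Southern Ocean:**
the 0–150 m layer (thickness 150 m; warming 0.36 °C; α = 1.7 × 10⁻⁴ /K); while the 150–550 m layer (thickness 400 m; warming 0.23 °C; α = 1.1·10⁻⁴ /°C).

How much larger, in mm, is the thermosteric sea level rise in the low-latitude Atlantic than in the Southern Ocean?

210 mm

A 95 × 3×10⁻⁴ × 0.51 = 0.014535 m
A 1.1 × 2.5×10⁻⁴ × 660 = 0.18150 m
A 755–1575 m: 0.23 × 820 × 1.7×10⁻⁴ = 0.032062 m
A total: 0.228097 m
B 1.7×10⁻⁴ × 150 × 0.36 = 0.00918 m
B 0.23 × 1.1×10⁻⁴ × 400 = 0.01012 m
B total: 0.01930 m
Difference: 0.228097 − 0.01930 = 0.208797 m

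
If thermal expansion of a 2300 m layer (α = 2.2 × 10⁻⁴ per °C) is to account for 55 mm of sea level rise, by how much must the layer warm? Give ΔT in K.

ΔT = Δh/(αH) = 0.055 / (2.2×10⁻⁴ × 2300) ≈ 0.1087 K

0.109 K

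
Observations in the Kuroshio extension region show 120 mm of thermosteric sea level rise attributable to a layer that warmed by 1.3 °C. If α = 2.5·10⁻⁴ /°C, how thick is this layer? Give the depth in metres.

H = Δh/(αΔT) = 0.12 / (2.5×10⁻⁴ × 1.3) ≈ 369.2 m

about 370 m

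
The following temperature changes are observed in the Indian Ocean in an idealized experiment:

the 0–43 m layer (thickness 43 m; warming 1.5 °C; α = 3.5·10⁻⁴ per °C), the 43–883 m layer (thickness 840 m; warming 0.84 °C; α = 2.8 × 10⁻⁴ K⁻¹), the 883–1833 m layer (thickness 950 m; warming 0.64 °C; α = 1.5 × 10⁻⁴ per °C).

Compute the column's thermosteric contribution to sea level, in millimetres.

0–43 m: 3.5×10⁻⁴ × 1.5 × 43 = 0.022575 m
2.8×10⁻⁴ × 840 × 0.84 = 0.197568 m
883–1833 m: 950 × 0.64 × 1.5×10⁻⁴ = 0.09120 m
Δh = 0.022575 + 0.197568 + 0.09120 = 0.311343 m

Δh ≈ 311 mm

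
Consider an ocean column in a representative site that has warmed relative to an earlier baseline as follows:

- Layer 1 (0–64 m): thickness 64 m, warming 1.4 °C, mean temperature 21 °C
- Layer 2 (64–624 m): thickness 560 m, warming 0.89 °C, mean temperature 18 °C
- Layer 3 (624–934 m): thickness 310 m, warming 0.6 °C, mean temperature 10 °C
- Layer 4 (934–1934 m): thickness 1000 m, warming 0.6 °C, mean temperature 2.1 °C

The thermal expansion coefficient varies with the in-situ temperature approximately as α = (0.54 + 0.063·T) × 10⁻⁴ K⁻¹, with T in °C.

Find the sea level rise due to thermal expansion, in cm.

Layer 1: α = (0.54 + 0.063×21)×10⁻⁴ = 1.863×10⁻⁴ K⁻¹
Layer 2: α = (0.54 + 0.063×18)×10⁻⁴ = 1.674×10⁻⁴ K⁻¹
Layer 3: α = (0.54 + 0.063×10)×10⁻⁴ = 1.17×10⁻⁴ K⁻¹
Layer 4: α = (0.54 + 0.063×2.1)×10⁻⁴ = 0.6723×10⁻⁴ K⁻¹
Layer 1: 1.4 × 64 × 1.863×10⁻⁴ = 0.01669248 m
64–624 m: 1.674×10⁻⁴ × 560 × 0.89 = 0.08343216 m
624–934 m: 310 × 0.6 × 1.17×10⁻⁴ = 0.021762 m
0.6 × 0.6723×10⁻⁴ × 1000 = 0.040338 m
Δh = 0.01669248 + 0.08343216 + 0.021762 + 0.040338 = 0.16222464 m ≈ 16.2 cm

16.2 cm of thermosteric rise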